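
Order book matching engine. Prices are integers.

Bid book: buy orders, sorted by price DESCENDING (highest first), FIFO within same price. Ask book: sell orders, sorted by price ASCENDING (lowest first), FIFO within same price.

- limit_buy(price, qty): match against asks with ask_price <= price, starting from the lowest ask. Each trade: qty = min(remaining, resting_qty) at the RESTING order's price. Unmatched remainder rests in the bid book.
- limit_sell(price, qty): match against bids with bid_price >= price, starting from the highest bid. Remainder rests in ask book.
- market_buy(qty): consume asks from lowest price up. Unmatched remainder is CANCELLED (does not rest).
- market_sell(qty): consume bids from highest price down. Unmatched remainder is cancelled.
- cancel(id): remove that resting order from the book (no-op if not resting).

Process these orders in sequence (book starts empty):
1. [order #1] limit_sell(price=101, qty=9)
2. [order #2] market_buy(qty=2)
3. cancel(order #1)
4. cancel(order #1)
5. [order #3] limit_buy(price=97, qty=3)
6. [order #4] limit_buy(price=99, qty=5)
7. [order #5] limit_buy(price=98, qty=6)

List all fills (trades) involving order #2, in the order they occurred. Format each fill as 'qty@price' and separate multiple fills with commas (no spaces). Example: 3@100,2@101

After op 1 [order #1] limit_sell(price=101, qty=9): fills=none; bids=[-] asks=[#1:9@101]
After op 2 [order #2] market_buy(qty=2): fills=#2x#1:2@101; bids=[-] asks=[#1:7@101]
After op 3 cancel(order #1): fills=none; bids=[-] asks=[-]
After op 4 cancel(order #1): fills=none; bids=[-] asks=[-]
After op 5 [order #3] limit_buy(price=97, qty=3): fills=none; bids=[#3:3@97] asks=[-]
After op 6 [order #4] limit_buy(price=99, qty=5): fills=none; bids=[#4:5@99 #3:3@97] asks=[-]
After op 7 [order #5] limit_buy(price=98, qty=6): fills=none; bids=[#4:5@99 #5:6@98 #3:3@97] asks=[-]

Answer: 2@101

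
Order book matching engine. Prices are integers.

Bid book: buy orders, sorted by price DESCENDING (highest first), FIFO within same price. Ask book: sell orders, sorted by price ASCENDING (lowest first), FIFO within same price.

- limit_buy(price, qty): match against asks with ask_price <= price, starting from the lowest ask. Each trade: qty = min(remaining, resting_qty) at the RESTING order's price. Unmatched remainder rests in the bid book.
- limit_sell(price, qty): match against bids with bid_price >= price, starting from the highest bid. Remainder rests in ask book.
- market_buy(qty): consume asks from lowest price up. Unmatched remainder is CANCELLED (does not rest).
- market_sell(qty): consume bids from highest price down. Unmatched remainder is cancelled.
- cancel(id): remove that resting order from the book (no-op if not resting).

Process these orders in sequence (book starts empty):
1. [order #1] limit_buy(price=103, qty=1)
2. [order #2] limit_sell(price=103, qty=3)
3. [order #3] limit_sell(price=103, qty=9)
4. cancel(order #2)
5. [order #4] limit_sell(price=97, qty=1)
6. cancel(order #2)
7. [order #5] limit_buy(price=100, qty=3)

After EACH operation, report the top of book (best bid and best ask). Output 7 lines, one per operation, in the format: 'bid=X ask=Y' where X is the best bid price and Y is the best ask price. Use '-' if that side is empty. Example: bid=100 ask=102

Answer: bid=103 ask=-
bid=- ask=103
bid=- ask=103
bid=- ask=103
bid=- ask=97
bid=- ask=97
bid=100 ask=103

Derivation:
After op 1 [order #1] limit_buy(price=103, qty=1): fills=none; bids=[#1:1@103] asks=[-]
After op 2 [order #2] limit_sell(price=103, qty=3): fills=#1x#2:1@103; bids=[-] asks=[#2:2@103]
After op 3 [order #3] limit_sell(price=103, qty=9): fills=none; bids=[-] asks=[#2:2@103 #3:9@103]
After op 4 cancel(order #2): fills=none; bids=[-] asks=[#3:9@103]
After op 5 [order #4] limit_sell(price=97, qty=1): fills=none; bids=[-] asks=[#4:1@97 #3:9@103]
After op 6 cancel(order #2): fills=none; bids=[-] asks=[#4:1@97 #3:9@103]
After op 7 [order #5] limit_buy(price=100, qty=3): fills=#5x#4:1@97; bids=[#5:2@100] asks=[#3:9@103]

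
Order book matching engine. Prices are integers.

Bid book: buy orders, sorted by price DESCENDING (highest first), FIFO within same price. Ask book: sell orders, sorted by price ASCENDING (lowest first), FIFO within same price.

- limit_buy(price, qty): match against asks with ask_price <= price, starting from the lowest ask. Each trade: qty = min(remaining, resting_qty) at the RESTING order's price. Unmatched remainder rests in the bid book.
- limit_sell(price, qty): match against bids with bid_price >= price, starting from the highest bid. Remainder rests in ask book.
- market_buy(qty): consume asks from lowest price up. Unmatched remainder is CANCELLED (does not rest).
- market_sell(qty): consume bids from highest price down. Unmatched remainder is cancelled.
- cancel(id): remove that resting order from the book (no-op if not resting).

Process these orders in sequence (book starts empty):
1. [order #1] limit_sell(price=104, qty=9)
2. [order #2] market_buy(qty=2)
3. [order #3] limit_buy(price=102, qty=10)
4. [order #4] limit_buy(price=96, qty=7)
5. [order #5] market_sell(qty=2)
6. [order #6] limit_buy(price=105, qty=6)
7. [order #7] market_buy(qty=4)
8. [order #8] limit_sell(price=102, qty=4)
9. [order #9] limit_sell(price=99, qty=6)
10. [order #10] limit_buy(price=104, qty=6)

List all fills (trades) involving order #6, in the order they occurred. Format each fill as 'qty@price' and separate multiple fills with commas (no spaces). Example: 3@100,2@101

After op 1 [order #1] limit_sell(price=104, qty=9): fills=none; bids=[-] asks=[#1:9@104]
After op 2 [order #2] market_buy(qty=2): fills=#2x#1:2@104; bids=[-] asks=[#1:7@104]
After op 3 [order #3] limit_buy(price=102, qty=10): fills=none; bids=[#3:10@102] asks=[#1:7@104]
After op 4 [order #4] limit_buy(price=96, qty=7): fills=none; bids=[#3:10@102 #4:7@96] asks=[#1:7@104]
After op 5 [order #5] market_sell(qty=2): fills=#3x#5:2@102; bids=[#3:8@102 #4:7@96] asks=[#1:7@104]
After op 6 [order #6] limit_buy(price=105, qty=6): fills=#6x#1:6@104; bids=[#3:8@102 #4:7@96] asks=[#1:1@104]
After op 7 [order #7] market_buy(qty=4): fills=#7x#1:1@104; bids=[#3:8@102 #4:7@96] asks=[-]
After op 8 [order #8] limit_sell(price=102, qty=4): fills=#3x#8:4@102; bids=[#3:4@102 #4:7@96] asks=[-]
After op 9 [order #9] limit_sell(price=99, qty=6): fills=#3x#9:4@102; bids=[#4:7@96] asks=[#9:2@99]
After op 10 [order #10] limit_buy(price=104, qty=6): fills=#10x#9:2@99; bids=[#10:4@104 #4:7@96] asks=[-]

Answer: 6@104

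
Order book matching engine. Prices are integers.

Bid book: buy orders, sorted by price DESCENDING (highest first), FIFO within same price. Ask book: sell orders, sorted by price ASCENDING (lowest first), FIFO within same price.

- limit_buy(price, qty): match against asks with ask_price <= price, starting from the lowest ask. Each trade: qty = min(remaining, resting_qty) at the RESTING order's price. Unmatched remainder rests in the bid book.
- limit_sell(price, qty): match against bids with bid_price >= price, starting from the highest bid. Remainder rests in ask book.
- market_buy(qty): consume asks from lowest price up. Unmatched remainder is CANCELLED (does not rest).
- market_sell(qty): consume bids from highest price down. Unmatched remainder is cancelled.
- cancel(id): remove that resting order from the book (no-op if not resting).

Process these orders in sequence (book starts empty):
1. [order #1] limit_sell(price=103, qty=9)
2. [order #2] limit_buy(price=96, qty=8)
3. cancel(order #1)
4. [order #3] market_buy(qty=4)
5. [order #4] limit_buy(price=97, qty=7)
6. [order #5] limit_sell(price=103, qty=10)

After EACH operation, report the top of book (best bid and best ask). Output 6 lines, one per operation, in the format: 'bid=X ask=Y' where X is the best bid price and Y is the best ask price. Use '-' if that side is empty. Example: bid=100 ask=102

Answer: bid=- ask=103
bid=96 ask=103
bid=96 ask=-
bid=96 ask=-
bid=97 ask=-
bid=97 ask=103

Derivation:
After op 1 [order #1] limit_sell(price=103, qty=9): fills=none; bids=[-] asks=[#1:9@103]
After op 2 [order #2] limit_buy(price=96, qty=8): fills=none; bids=[#2:8@96] asks=[#1:9@103]
After op 3 cancel(order #1): fills=none; bids=[#2:8@96] asks=[-]
After op 4 [order #3] market_buy(qty=4): fills=none; bids=[#2:8@96] asks=[-]
After op 5 [order #4] limit_buy(price=97, qty=7): fills=none; bids=[#4:7@97 #2:8@96] asks=[-]
After op 6 [order #5] limit_sell(price=103, qty=10): fills=none; bids=[#4:7@97 #2:8@96] asks=[#5:10@103]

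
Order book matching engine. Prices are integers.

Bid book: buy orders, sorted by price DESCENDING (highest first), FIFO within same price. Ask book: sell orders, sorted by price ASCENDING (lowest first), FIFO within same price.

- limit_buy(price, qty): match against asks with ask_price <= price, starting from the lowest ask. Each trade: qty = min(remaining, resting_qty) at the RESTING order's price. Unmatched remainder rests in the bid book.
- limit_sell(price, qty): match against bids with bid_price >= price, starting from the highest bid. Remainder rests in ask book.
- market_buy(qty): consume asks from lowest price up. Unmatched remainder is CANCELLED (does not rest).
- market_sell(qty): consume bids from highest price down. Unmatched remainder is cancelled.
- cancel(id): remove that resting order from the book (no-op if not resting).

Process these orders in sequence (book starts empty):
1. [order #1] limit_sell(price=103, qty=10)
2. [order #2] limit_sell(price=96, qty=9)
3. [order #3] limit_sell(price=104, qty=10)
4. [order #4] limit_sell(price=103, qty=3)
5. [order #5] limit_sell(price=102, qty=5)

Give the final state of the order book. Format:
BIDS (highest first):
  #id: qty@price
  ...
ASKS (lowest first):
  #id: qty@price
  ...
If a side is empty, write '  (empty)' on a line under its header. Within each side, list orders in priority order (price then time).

Answer: BIDS (highest first):
  (empty)
ASKS (lowest first):
  #2: 9@96
  #5: 5@102
  #1: 10@103
  #4: 3@103
  #3: 10@104

Derivation:
After op 1 [order #1] limit_sell(price=103, qty=10): fills=none; bids=[-] asks=[#1:10@103]
After op 2 [order #2] limit_sell(price=96, qty=9): fills=none; bids=[-] asks=[#2:9@96 #1:10@103]
After op 3 [order #3] limit_sell(price=104, qty=10): fills=none; bids=[-] asks=[#2:9@96 #1:10@103 #3:10@104]
After op 4 [order #4] limit_sell(price=103, qty=3): fills=none; bids=[-] asks=[#2:9@96 #1:10@103 #4:3@103 #3:10@104]
After op 5 [order #5] limit_sell(price=102, qty=5): fills=none; bids=[-] asks=[#2:9@96 #5:5@102 #1:10@103 #4:3@103 #3:10@104]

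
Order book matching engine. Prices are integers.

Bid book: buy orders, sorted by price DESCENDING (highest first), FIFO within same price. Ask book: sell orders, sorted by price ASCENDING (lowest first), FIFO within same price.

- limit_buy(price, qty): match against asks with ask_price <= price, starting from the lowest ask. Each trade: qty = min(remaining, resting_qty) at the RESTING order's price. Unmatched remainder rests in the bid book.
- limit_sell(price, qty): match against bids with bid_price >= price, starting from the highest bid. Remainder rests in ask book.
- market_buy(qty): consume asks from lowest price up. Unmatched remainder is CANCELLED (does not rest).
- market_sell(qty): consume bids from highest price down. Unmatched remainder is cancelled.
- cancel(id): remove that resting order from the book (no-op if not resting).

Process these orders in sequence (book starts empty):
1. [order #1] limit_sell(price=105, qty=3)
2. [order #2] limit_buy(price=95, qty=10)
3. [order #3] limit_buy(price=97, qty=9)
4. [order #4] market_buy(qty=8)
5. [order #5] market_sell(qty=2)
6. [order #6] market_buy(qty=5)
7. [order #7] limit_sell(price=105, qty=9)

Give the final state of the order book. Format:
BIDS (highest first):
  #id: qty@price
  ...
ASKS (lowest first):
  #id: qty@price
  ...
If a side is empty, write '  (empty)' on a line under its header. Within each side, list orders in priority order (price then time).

Answer: BIDS (highest first):
  #3: 7@97
  #2: 10@95
ASKS (lowest first):
  #7: 9@105

Derivation:
After op 1 [order #1] limit_sell(price=105, qty=3): fills=none; bids=[-] asks=[#1:3@105]
After op 2 [order #2] limit_buy(price=95, qty=10): fills=none; bids=[#2:10@95] asks=[#1:3@105]
After op 3 [order #3] limit_buy(price=97, qty=9): fills=none; bids=[#3:9@97 #2:10@95] asks=[#1:3@105]
After op 4 [order #4] market_buy(qty=8): fills=#4x#1:3@105; bids=[#3:9@97 #2:10@95] asks=[-]
After op 5 [order #5] market_sell(qty=2): fills=#3x#5:2@97; bids=[#3:7@97 #2:10@95] asks=[-]
After op 6 [order #6] market_buy(qty=5): fills=none; bids=[#3:7@97 #2:10@95] asks=[-]
After op 7 [order #7] limit_sell(price=105, qty=9): fills=none; bids=[#3:7@97 #2:10@95] asks=[#7:9@105]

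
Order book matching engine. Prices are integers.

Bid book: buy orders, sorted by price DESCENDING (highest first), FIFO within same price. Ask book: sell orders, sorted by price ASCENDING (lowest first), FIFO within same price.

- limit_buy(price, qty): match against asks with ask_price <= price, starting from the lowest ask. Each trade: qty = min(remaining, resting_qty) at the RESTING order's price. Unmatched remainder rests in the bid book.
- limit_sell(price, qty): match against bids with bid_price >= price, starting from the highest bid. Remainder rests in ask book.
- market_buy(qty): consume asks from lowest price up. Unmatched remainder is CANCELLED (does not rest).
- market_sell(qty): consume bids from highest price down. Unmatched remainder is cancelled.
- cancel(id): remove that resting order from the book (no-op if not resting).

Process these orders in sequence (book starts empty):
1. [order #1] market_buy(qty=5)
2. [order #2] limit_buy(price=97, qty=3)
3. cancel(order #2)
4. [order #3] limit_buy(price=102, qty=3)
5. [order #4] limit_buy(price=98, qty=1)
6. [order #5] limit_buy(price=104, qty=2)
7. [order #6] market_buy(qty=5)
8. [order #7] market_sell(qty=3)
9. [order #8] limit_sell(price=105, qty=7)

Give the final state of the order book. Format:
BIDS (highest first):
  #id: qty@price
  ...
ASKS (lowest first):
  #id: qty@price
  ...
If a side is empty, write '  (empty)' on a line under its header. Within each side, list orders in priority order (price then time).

After op 1 [order #1] market_buy(qty=5): fills=none; bids=[-] asks=[-]
After op 2 [order #2] limit_buy(price=97, qty=3): fills=none; bids=[#2:3@97] asks=[-]
After op 3 cancel(order #2): fills=none; bids=[-] asks=[-]
After op 4 [order #3] limit_buy(price=102, qty=3): fills=none; bids=[#3:3@102] asks=[-]
After op 5 [order #4] limit_buy(price=98, qty=1): fills=none; bids=[#3:3@102 #4:1@98] asks=[-]
After op 6 [order #5] limit_buy(price=104, qty=2): fills=none; bids=[#5:2@104 #3:3@102 #4:1@98] asks=[-]
After op 7 [order #6] market_buy(qty=5): fills=none; bids=[#5:2@104 #3:3@102 #4:1@98] asks=[-]
After op 8 [order #7] market_sell(qty=3): fills=#5x#7:2@104 #3x#7:1@102; bids=[#3:2@102 #4:1@98] asks=[-]
After op 9 [order #8] limit_sell(price=105, qty=7): fills=none; bids=[#3:2@102 #4:1@98] asks=[#8:7@105]

Answer: BIDS (highest first):
  #3: 2@102
  #4: 1@98
ASKS (lowest first):
  #8: 7@105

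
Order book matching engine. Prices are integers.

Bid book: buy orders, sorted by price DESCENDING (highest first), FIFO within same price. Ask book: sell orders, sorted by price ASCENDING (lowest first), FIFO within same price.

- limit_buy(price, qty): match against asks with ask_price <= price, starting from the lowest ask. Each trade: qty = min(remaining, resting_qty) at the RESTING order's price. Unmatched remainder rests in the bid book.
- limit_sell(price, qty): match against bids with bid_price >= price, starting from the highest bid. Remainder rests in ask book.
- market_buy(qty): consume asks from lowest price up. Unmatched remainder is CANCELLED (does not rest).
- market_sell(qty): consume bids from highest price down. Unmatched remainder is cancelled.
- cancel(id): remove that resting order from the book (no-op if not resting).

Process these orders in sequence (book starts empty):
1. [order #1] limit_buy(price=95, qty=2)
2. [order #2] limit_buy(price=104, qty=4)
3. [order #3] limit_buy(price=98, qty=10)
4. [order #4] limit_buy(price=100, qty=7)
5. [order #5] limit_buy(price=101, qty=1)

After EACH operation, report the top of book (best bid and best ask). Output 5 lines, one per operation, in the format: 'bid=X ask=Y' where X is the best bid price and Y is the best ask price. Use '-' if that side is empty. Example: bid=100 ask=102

Answer: bid=95 ask=-
bid=104 ask=-
bid=104 ask=-
bid=104 ask=-
bid=104 ask=-

Derivation:
After op 1 [order #1] limit_buy(price=95, qty=2): fills=none; bids=[#1:2@95] asks=[-]
After op 2 [order #2] limit_buy(price=104, qty=4): fills=none; bids=[#2:4@104 #1:2@95] asks=[-]
After op 3 [order #3] limit_buy(price=98, qty=10): fills=none; bids=[#2:4@104 #3:10@98 #1:2@95] asks=[-]
After op 4 [order #4] limit_buy(price=100, qty=7): fills=none; bids=[#2:4@104 #4:7@100 #3:10@98 #1:2@95] asks=[-]
After op 5 [order #5] limit_buy(price=101, qty=1): fills=none; bids=[#2:4@104 #5:1@101 #4:7@100 #3:10@98 #1:2@95] asks=[-]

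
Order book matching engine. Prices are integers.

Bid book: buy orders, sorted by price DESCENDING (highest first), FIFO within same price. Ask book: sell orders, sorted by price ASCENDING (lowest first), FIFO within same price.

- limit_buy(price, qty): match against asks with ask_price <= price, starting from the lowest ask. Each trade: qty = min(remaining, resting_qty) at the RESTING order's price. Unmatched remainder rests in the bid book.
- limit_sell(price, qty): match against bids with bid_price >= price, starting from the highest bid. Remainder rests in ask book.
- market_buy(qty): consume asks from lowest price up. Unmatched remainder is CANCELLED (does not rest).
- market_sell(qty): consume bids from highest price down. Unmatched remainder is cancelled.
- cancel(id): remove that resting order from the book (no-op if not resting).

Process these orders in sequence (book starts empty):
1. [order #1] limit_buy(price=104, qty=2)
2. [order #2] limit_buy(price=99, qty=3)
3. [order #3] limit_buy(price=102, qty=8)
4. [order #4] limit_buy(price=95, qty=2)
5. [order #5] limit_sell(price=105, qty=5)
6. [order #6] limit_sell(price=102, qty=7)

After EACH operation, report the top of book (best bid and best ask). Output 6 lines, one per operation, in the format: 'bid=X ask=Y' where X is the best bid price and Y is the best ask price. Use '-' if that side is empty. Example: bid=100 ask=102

After op 1 [order #1] limit_buy(price=104, qty=2): fills=none; bids=[#1:2@104] asks=[-]
After op 2 [order #2] limit_buy(price=99, qty=3): fills=none; bids=[#1:2@104 #2:3@99] asks=[-]
After op 3 [order #3] limit_buy(price=102, qty=8): fills=none; bids=[#1:2@104 #3:8@102 #2:3@99] asks=[-]
After op 4 [order #4] limit_buy(price=95, qty=2): fills=none; bids=[#1:2@104 #3:8@102 #2:3@99 #4:2@95] asks=[-]
After op 5 [order #5] limit_sell(price=105, qty=5): fills=none; bids=[#1:2@104 #3:8@102 #2:3@99 #4:2@95] asks=[#5:5@105]
After op 6 [order #6] limit_sell(price=102, qty=7): fills=#1x#6:2@104 #3x#6:5@102; bids=[#3:3@102 #2:3@99 #4:2@95] asks=[#5:5@105]

Answer: bid=104 ask=-
bid=104 ask=-
bid=104 ask=-
bid=104 ask=-
bid=104 ask=105
bid=102 ask=105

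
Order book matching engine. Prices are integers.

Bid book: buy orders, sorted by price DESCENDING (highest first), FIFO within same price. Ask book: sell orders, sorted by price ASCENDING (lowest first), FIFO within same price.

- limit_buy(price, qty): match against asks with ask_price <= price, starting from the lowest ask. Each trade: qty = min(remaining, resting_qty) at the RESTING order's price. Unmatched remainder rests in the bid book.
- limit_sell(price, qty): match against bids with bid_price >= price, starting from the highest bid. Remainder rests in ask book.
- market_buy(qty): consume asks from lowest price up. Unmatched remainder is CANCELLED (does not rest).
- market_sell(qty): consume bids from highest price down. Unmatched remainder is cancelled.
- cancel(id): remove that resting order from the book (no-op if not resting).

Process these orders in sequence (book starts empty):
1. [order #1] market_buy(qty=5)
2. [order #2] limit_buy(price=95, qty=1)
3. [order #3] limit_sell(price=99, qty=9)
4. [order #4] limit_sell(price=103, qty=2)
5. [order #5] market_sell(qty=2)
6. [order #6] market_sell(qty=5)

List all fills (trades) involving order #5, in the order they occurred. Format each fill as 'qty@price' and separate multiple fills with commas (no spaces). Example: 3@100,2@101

After op 1 [order #1] market_buy(qty=5): fills=none; bids=[-] asks=[-]
After op 2 [order #2] limit_buy(price=95, qty=1): fills=none; bids=[#2:1@95] asks=[-]
After op 3 [order #3] limit_sell(price=99, qty=9): fills=none; bids=[#2:1@95] asks=[#3:9@99]
After op 4 [order #4] limit_sell(price=103, qty=2): fills=none; bids=[#2:1@95] asks=[#3:9@99 #4:2@103]
After op 5 [order #5] market_sell(qty=2): fills=#2x#5:1@95; bids=[-] asks=[#3:9@99 #4:2@103]
After op 6 [order #6] market_sell(qty=5): fills=none; bids=[-] asks=[#3:9@99 #4:2@103]

Answer: 1@95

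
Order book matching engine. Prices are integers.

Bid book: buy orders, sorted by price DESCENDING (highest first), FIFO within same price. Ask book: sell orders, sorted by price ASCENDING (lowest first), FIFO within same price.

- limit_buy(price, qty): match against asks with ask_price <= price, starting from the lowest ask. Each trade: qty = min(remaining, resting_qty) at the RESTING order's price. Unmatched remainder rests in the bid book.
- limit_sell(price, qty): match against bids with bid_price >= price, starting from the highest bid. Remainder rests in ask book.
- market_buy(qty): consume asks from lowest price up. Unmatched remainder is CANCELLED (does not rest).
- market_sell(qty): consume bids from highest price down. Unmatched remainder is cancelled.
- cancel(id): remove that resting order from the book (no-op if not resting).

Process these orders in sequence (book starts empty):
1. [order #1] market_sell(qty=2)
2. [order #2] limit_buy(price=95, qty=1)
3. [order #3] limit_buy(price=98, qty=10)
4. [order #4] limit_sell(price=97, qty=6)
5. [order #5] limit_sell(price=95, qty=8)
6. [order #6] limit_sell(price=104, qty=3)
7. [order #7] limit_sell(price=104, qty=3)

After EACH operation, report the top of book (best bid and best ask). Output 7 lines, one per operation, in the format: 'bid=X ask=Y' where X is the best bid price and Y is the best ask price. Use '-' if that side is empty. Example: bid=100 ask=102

After op 1 [order #1] market_sell(qty=2): fills=none; bids=[-] asks=[-]
After op 2 [order #2] limit_buy(price=95, qty=1): fills=none; bids=[#2:1@95] asks=[-]
After op 3 [order #3] limit_buy(price=98, qty=10): fills=none; bids=[#3:10@98 #2:1@95] asks=[-]
After op 4 [order #4] limit_sell(price=97, qty=6): fills=#3x#4:6@98; bids=[#3:4@98 #2:1@95] asks=[-]
After op 5 [order #5] limit_sell(price=95, qty=8): fills=#3x#5:4@98 #2x#5:1@95; bids=[-] asks=[#5:3@95]
After op 6 [order #6] limit_sell(price=104, qty=3): fills=none; bids=[-] asks=[#5:3@95 #6:3@104]
After op 7 [order #7] limit_sell(price=104, qty=3): fills=none; bids=[-] asks=[#5:3@95 #6:3@104 #7:3@104]

Answer: bid=- ask=-
bid=95 ask=-
bid=98 ask=-
bid=98 ask=-
bid=- ask=95
bid=- ask=95
bid=- ask=95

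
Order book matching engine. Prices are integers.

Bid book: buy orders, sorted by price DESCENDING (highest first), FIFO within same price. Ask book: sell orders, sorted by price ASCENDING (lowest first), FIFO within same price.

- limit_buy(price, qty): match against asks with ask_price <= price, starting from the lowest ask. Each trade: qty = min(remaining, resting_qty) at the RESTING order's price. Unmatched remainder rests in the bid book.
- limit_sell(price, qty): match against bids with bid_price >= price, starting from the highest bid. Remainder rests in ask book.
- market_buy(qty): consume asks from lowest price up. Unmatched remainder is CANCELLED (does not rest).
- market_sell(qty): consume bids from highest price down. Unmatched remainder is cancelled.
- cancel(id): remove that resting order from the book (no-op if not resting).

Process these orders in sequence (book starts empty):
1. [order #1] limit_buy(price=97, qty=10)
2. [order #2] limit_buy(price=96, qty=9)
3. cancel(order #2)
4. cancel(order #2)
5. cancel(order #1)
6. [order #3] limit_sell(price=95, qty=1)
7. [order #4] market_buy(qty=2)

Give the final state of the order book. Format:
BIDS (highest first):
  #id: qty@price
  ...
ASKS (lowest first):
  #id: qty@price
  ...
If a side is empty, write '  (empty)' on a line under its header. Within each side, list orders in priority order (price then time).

Answer: BIDS (highest first):
  (empty)
ASKS (lowest first):
  (empty)

Derivation:
After op 1 [order #1] limit_buy(price=97, qty=10): fills=none; bids=[#1:10@97] asks=[-]
After op 2 [order #2] limit_buy(price=96, qty=9): fills=none; bids=[#1:10@97 #2:9@96] asks=[-]
After op 3 cancel(order #2): fills=none; bids=[#1:10@97] asks=[-]
After op 4 cancel(order #2): fills=none; bids=[#1:10@97] asks=[-]
After op 5 cancel(order #1): fills=none; bids=[-] asks=[-]
After op 6 [order #3] limit_sell(price=95, qty=1): fills=none; bids=[-] asks=[#3:1@95]
After op 7 [order #4] market_buy(qty=2): fills=#4x#3:1@95; bids=[-] asks=[-]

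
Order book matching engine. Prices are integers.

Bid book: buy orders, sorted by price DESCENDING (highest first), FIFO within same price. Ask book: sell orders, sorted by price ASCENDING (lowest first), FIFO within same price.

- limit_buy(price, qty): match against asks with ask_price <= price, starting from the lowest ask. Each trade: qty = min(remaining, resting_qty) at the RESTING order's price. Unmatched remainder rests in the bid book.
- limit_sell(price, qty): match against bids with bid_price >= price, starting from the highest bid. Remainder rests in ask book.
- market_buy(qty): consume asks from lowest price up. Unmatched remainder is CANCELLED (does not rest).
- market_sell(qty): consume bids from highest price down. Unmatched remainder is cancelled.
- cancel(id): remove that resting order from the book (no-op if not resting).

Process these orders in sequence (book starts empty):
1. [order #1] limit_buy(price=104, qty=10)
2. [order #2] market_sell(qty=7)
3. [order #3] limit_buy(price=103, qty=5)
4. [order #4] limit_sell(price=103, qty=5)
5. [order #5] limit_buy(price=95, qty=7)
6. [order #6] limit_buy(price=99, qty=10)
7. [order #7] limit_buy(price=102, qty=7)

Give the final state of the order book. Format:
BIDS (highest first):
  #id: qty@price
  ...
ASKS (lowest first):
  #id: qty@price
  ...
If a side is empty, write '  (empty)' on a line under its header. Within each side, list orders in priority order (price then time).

After op 1 [order #1] limit_buy(price=104, qty=10): fills=none; bids=[#1:10@104] asks=[-]
After op 2 [order #2] market_sell(qty=7): fills=#1x#2:7@104; bids=[#1:3@104] asks=[-]
After op 3 [order #3] limit_buy(price=103, qty=5): fills=none; bids=[#1:3@104 #3:5@103] asks=[-]
After op 4 [order #4] limit_sell(price=103, qty=5): fills=#1x#4:3@104 #3x#4:2@103; bids=[#3:3@103] asks=[-]
After op 5 [order #5] limit_buy(price=95, qty=7): fills=none; bids=[#3:3@103 #5:7@95] asks=[-]
After op 6 [order #6] limit_buy(price=99, qty=10): fills=none; bids=[#3:3@103 #6:10@99 #5:7@95] asks=[-]
After op 7 [order #7] limit_buy(price=102, qty=7): fills=none; bids=[#3:3@103 #7:7@102 #6:10@99 #5:7@95] asks=[-]

Answer: BIDS (highest first):
  #3: 3@103
  #7: 7@102
  #6: 10@99
  #5: 7@95
ASKS (lowest first):
  (empty)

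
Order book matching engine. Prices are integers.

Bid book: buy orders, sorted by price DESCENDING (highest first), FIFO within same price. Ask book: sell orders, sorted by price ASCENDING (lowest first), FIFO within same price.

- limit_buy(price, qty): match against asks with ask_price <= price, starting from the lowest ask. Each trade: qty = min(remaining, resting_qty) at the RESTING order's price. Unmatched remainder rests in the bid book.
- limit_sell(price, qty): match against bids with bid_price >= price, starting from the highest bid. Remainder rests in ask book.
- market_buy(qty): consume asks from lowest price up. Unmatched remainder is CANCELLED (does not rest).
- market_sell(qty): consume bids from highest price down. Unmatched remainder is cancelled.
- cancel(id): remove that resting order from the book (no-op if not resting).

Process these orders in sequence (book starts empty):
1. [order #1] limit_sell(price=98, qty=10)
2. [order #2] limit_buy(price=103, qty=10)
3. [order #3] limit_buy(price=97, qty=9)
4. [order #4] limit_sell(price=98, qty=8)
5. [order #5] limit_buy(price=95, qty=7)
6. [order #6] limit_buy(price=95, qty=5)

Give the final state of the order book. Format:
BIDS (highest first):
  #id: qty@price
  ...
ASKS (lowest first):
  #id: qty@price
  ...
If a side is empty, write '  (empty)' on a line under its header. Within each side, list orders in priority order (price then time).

Answer: BIDS (highest first):
  #3: 9@97
  #5: 7@95
  #6: 5@95
ASKS (lowest first):
  #4: 8@98

Derivation:
After op 1 [order #1] limit_sell(price=98, qty=10): fills=none; bids=[-] asks=[#1:10@98]
After op 2 [order #2] limit_buy(price=103, qty=10): fills=#2x#1:10@98; bids=[-] asks=[-]
After op 3 [order #3] limit_buy(price=97, qty=9): fills=none; bids=[#3:9@97] asks=[-]
After op 4 [order #4] limit_sell(price=98, qty=8): fills=none; bids=[#3:9@97] asks=[#4:8@98]
After op 5 [order #5] limit_buy(price=95, qty=7): fills=none; bids=[#3:9@97 #5:7@95] asks=[#4:8@98]
After op 6 [order #6] limit_buy(price=95, qty=5): fills=none; bids=[#3:9@97 #5:7@95 #6:5@95] asks=[#4:8@98]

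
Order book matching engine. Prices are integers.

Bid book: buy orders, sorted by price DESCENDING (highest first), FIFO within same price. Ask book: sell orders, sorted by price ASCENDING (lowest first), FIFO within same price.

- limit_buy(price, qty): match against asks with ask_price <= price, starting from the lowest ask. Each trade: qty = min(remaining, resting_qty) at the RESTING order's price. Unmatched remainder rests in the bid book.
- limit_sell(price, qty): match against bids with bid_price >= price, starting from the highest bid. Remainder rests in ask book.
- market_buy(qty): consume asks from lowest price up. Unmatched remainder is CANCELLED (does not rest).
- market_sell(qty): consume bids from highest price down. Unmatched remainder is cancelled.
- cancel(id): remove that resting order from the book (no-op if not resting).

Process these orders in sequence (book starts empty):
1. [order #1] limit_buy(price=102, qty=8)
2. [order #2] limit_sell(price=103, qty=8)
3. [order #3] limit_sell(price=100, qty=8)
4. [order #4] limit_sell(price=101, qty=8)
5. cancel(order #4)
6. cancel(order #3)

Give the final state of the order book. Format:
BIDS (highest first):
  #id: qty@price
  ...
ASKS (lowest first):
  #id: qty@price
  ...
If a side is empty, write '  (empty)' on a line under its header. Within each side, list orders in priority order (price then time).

After op 1 [order #1] limit_buy(price=102, qty=8): fills=none; bids=[#1:8@102] asks=[-]
After op 2 [order #2] limit_sell(price=103, qty=8): fills=none; bids=[#1:8@102] asks=[#2:8@103]
After op 3 [order #3] limit_sell(price=100, qty=8): fills=#1x#3:8@102; bids=[-] asks=[#2:8@103]
After op 4 [order #4] limit_sell(price=101, qty=8): fills=none; bids=[-] asks=[#4:8@101 #2:8@103]
After op 5 cancel(order #4): fills=none; bids=[-] asks=[#2:8@103]
After op 6 cancel(order #3): fills=none; bids=[-] asks=[#2:8@103]

Answer: BIDS (highest first):
  (empty)
ASKS (lowest first):
  #2: 8@103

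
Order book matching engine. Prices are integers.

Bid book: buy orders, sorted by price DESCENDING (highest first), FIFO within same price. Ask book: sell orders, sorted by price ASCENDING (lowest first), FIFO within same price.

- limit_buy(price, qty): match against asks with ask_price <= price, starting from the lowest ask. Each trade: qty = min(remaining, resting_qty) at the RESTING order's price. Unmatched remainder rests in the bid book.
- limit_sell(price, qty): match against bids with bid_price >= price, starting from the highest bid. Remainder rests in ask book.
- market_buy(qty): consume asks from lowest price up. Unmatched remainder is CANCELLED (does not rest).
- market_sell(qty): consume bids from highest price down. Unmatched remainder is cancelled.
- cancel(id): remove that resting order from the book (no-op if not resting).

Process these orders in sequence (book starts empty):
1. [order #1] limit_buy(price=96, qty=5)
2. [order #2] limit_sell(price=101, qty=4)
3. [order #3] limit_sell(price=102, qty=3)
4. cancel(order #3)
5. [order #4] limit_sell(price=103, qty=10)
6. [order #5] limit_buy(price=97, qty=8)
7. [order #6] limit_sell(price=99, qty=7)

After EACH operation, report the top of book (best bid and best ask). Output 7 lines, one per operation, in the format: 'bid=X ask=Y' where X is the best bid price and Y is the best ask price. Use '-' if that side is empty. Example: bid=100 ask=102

After op 1 [order #1] limit_buy(price=96, qty=5): fills=none; bids=[#1:5@96] asks=[-]
After op 2 [order #2] limit_sell(price=101, qty=4): fills=none; bids=[#1:5@96] asks=[#2:4@101]
After op 3 [order #3] limit_sell(price=102, qty=3): fills=none; bids=[#1:5@96] asks=[#2:4@101 #3:3@102]
After op 4 cancel(order #3): fills=none; bids=[#1:5@96] asks=[#2:4@101]
After op 5 [order #4] limit_sell(price=103, qty=10): fills=none; bids=[#1:5@96] asks=[#2:4@101 #4:10@103]
After op 6 [order #5] limit_buy(price=97, qty=8): fills=none; bids=[#5:8@97 #1:5@96] asks=[#2:4@101 #4:10@103]
After op 7 [order #6] limit_sell(price=99, qty=7): fills=none; bids=[#5:8@97 #1:5@96] asks=[#6:7@99 #2:4@101 #4:10@103]

Answer: bid=96 ask=-
bid=96 ask=101
bid=96 ask=101
bid=96 ask=101
bid=96 ask=101
bid=97 ask=101
bid=97 ask=99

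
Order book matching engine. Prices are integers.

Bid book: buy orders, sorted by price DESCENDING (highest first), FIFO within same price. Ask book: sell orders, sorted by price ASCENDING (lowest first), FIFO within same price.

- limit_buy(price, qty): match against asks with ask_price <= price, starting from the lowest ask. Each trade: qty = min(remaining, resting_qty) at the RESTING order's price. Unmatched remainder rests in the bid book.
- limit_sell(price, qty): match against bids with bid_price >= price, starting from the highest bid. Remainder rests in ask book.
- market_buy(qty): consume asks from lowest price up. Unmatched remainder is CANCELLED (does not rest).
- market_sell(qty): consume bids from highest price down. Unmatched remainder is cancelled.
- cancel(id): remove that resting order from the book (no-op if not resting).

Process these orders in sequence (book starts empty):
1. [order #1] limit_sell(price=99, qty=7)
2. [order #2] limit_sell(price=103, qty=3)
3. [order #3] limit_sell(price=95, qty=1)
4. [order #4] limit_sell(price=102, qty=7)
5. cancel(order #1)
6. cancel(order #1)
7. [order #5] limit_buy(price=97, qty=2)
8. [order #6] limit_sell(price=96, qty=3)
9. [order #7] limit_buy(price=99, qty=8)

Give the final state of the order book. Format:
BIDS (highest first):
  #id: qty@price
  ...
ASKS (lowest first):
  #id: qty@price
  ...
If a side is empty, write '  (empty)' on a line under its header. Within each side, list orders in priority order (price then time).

Answer: BIDS (highest first):
  #7: 6@99
ASKS (lowest first):
  #4: 7@102
  #2: 3@103

Derivation:
After op 1 [order #1] limit_sell(price=99, qty=7): fills=none; bids=[-] asks=[#1:7@99]
After op 2 [order #2] limit_sell(price=103, qty=3): fills=none; bids=[-] asks=[#1:7@99 #2:3@103]
After op 3 [order #3] limit_sell(price=95, qty=1): fills=none; bids=[-] asks=[#3:1@95 #1:7@99 #2:3@103]
After op 4 [order #4] limit_sell(price=102, qty=7): fills=none; bids=[-] asks=[#3:1@95 #1:7@99 #4:7@102 #2:3@103]
After op 5 cancel(order #1): fills=none; bids=[-] asks=[#3:1@95 #4:7@102 #2:3@103]
After op 6 cancel(order #1): fills=none; bids=[-] asks=[#3:1@95 #4:7@102 #2:3@103]
After op 7 [order #5] limit_buy(price=97, qty=2): fills=#5x#3:1@95; bids=[#5:1@97] asks=[#4:7@102 #2:3@103]
After op 8 [order #6] limit_sell(price=96, qty=3): fills=#5x#6:1@97; bids=[-] asks=[#6:2@96 #4:7@102 #2:3@103]
After op 9 [order #7] limit_buy(price=99, qty=8): fills=#7x#6:2@96; bids=[#7:6@99] asks=[#4:7@102 #2:3@103]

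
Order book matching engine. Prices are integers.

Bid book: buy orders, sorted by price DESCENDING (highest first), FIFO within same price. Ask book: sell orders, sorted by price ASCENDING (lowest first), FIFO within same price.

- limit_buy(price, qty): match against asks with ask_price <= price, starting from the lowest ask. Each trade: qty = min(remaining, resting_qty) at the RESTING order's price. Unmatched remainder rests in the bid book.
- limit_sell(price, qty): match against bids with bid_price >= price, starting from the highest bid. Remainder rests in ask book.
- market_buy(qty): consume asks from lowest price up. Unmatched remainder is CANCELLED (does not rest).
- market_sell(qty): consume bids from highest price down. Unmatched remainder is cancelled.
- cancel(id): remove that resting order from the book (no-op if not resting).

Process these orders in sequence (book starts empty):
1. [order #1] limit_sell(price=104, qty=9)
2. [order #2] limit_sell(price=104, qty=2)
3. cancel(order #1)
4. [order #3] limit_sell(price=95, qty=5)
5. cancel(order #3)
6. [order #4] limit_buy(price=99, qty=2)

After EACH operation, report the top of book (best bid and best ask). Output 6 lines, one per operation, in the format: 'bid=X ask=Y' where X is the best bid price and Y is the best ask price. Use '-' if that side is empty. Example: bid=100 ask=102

Answer: bid=- ask=104
bid=- ask=104
bid=- ask=104
bid=- ask=95
bid=- ask=104
bid=99 ask=104

Derivation:
After op 1 [order #1] limit_sell(price=104, qty=9): fills=none; bids=[-] asks=[#1:9@104]
After op 2 [order #2] limit_sell(price=104, qty=2): fills=none; bids=[-] asks=[#1:9@104 #2:2@104]
After op 3 cancel(order #1): fills=none; bids=[-] asks=[#2:2@104]
After op 4 [order #3] limit_sell(price=95, qty=5): fills=none; bids=[-] asks=[#3:5@95 #2:2@104]
After op 5 cancel(order #3): fills=none; bids=[-] asks=[#2:2@104]
After op 6 [order #4] limit_buy(price=99, qty=2): fills=none; bids=[#4:2@99] asks=[#2:2@104]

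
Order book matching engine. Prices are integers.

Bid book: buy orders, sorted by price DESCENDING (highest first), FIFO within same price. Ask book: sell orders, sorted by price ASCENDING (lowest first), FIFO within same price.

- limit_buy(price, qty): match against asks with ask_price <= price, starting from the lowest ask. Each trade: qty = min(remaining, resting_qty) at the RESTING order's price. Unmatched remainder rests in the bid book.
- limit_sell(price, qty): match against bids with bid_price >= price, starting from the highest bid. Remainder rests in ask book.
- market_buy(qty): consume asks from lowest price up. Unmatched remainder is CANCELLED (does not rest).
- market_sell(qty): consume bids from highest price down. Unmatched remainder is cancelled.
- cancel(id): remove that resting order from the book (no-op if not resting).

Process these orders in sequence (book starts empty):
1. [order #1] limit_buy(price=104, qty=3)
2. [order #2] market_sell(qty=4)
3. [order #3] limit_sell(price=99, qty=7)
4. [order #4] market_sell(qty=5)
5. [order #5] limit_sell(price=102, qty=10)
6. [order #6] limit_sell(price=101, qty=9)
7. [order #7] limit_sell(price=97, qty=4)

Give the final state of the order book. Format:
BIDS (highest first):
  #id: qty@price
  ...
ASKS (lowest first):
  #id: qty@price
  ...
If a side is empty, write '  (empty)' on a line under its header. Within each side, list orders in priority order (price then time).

Answer: BIDS (highest first):
  (empty)
ASKS (lowest first):
  #7: 4@97
  #3: 7@99
  #6: 9@101
  #5: 10@102

Derivation:
After op 1 [order #1] limit_buy(price=104, qty=3): fills=none; bids=[#1:3@104] asks=[-]
After op 2 [order #2] market_sell(qty=4): fills=#1x#2:3@104; bids=[-] asks=[-]
After op 3 [order #3] limit_sell(price=99, qty=7): fills=none; bids=[-] asks=[#3:7@99]
After op 4 [order #4] market_sell(qty=5): fills=none; bids=[-] asks=[#3:7@99]
After op 5 [order #5] limit_sell(price=102, qty=10): fills=none; bids=[-] asks=[#3:7@99 #5:10@102]
After op 6 [order #6] limit_sell(price=101, qty=9): fills=none; bids=[-] asks=[#3:7@99 #6:9@101 #5:10@102]
After op 7 [order #7] limit_sell(price=97, qty=4): fills=none; bids=[-] asks=[#7:4@97 #3:7@99 #6:9@101 #5:10@102]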